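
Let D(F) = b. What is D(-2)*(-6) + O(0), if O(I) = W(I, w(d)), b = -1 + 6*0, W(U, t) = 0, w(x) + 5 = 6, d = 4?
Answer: 6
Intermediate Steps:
w(x) = 1 (w(x) = -5 + 6 = 1)
b = -1 (b = -1 + 0 = -1)
O(I) = 0
D(F) = -1
D(-2)*(-6) + O(0) = -1*(-6) + 0 = 6 + 0 = 6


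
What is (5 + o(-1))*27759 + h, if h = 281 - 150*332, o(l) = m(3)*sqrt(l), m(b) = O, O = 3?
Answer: 89276 + 83277*I ≈ 89276.0 + 83277.0*I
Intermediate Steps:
m(b) = 3
o(l) = 3*sqrt(l)
h = -49519 (h = 281 - 49800 = -49519)
(5 + o(-1))*27759 + h = (5 + 3*sqrt(-1))*27759 - 49519 = (5 + 3*I)*27759 - 49519 = (138795 + 83277*I) - 49519 = 89276 + 83277*I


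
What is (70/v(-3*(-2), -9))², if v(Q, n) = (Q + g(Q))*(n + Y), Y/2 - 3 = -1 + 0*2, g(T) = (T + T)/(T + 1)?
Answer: 2401/729 ≈ 3.2936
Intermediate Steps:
g(T) = 2*T/(1 + T) (g(T) = (2*T)/(1 + T) = 2*T/(1 + T))
Y = 4 (Y = 6 + 2*(-1 + 0*2) = 6 + 2*(-1 + 0) = 6 + 2*(-1) = 6 - 2 = 4)
v(Q, n) = (4 + n)*(Q + 2*Q/(1 + Q)) (v(Q, n) = (Q + 2*Q/(1 + Q))*(n + 4) = (Q + 2*Q/(1 + Q))*(4 + n) = (4 + n)*(Q + 2*Q/(1 + Q)))
(70/v(-3*(-2), -9))² = (70/(((-3*(-2))*(8 + 2*(-9) + (1 - 3*(-2))*(4 - 9))/(1 - 3*(-2)))))² = (70/((6*(8 - 18 + (1 + 6)*(-5))/(1 + 6))))² = (70/((6*(8 - 18 + 7*(-5))/7)))² = (70/((6*(⅐)*(8 - 18 - 35))))² = (70/((6*(⅐)*(-45))))² = (70/(-270/7))² = (70*(-7/270))² = (-49/27)² = 2401/729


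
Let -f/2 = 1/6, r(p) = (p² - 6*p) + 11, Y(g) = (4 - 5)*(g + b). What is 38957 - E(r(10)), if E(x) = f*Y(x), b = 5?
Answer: 116815/3 ≈ 38938.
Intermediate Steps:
Y(g) = -5 - g (Y(g) = (4 - 5)*(g + 5) = -(5 + g) = -5 - g)
r(p) = 11 + p² - 6*p
f = -⅓ (f = -2/6 = -2*⅙ = -⅓ ≈ -0.33333)
E(x) = 5/3 + x/3 (E(x) = -(-5 - x)/3 = 5/3 + x/3)
38957 - E(r(10)) = 38957 - (5/3 + (11 + 10² - 6*10)/3) = 38957 - (5/3 + (11 + 100 - 60)/3) = 38957 - (5/3 + (⅓)*51) = 38957 - (5/3 + 17) = 38957 - 1*56/3 = 38957 - 56/3 = 116815/3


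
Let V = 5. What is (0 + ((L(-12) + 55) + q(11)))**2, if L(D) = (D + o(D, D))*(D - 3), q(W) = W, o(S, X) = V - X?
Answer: 81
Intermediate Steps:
o(S, X) = 5 - X
L(D) = -15 + 5*D (L(D) = (D + (5 - D))*(D - 3) = 5*(-3 + D) = -15 + 5*D)
(0 + ((L(-12) + 55) + q(11)))**2 = (0 + (((-15 + 5*(-12)) + 55) + 11))**2 = (0 + (((-15 - 60) + 55) + 11))**2 = (0 + ((-75 + 55) + 11))**2 = (0 + (-20 + 11))**2 = (0 - 9)**2 = (-9)**2 = 81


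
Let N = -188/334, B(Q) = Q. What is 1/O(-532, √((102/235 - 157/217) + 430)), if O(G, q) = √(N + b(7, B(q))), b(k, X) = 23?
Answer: √625749/3747 ≈ 0.21111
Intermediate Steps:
N = -94/167 (N = -188*1/334 = -94/167 ≈ -0.56287)
O(G, q) = √625749/167 (O(G, q) = √(-94/167 + 23) = √(3747/167) = √625749/167)
1/O(-532, √((102/235 - 157/217) + 430)) = 1/(√625749/167) = √625749/3747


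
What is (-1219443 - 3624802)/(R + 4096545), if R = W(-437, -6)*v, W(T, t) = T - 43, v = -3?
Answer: -968849/819597 ≈ -1.1821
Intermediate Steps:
W(T, t) = -43 + T
R = 1440 (R = (-43 - 437)*(-3) = -480*(-3) = 1440)
(-1219443 - 3624802)/(R + 4096545) = (-1219443 - 3624802)/(1440 + 4096545) = -4844245/4097985 = -4844245*1/4097985 = -968849/819597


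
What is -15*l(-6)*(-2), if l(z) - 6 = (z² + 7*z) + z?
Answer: -180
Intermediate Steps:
l(z) = 6 + z² + 8*z (l(z) = 6 + ((z² + 7*z) + z) = 6 + (z² + 8*z) = 6 + z² + 8*z)
-15*l(-6)*(-2) = -15*(6 + (-6)² + 8*(-6))*(-2) = -15*(6 + 36 - 48)*(-2) = -15*(-6)*(-2) = 90*(-2) = -180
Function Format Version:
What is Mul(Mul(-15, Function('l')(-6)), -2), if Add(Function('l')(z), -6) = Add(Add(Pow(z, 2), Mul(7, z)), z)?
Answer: -180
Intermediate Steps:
Function('l')(z) = Add(6, Pow(z, 2), Mul(8, z)) (Function('l')(z) = Add(6, Add(Add(Pow(z, 2), Mul(7, z)), z)) = Add(6, Add(Pow(z, 2), Mul(8, z))) = Add(6, Pow(z, 2), Mul(8, z)))
Mul(Mul(-15, Function('l')(-6)), -2) = Mul(Mul(-15, Add(6, Pow(-6, 2), Mul(8, -6))), -2) = Mul(Mul(-15, Add(6, 36, -48)), -2) = Mul(Mul(-15, -6), -2) = Mul(90, -2) = -180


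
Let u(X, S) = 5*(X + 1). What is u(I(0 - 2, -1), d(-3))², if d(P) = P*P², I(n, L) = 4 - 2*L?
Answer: 1225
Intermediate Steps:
d(P) = P³
u(X, S) = 5 + 5*X (u(X, S) = 5*(1 + X) = 5 + 5*X)
u(I(0 - 2, -1), d(-3))² = (5 + 5*(4 - 2*(-1)))² = (5 + 5*(4 + 2))² = (5 + 5*6)² = (5 + 30)² = 35² = 1225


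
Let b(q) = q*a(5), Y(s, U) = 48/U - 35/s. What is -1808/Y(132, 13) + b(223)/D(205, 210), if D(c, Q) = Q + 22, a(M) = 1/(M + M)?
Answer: -7196553497/13643920 ≈ -527.46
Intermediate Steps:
Y(s, U) = -35/s + 48/U
a(M) = 1/(2*M)
b(q) = q/10 (b(q) = q*((½)/5) = q*((½)*(⅕)) = q*(⅒) = q/10)
D(c, Q) = 22 + Q
-1808/Y(132, 13) + b(223)/D(205, 210) = -1808/(-35/132 + 48/13) + ((⅒)*223)/(22 + 210) = -1808/(-35*1/132 + 48*(1/13)) + (223/10)/232 = -1808/(-35/132 + 48/13) + (223/10)*(1/232) = -1808/5881/1716 + 223/2320 = -1808*1716/5881 + 223/2320 = -3102528/5881 + 223/2320 = -7196553497/13643920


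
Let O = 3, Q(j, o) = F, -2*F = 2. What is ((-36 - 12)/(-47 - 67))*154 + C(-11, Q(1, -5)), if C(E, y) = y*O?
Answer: 1175/19 ≈ 61.842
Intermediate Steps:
F = -1 (F = -1/2*2 = -1)
Q(j, o) = -1
C(E, y) = 3*y (C(E, y) = y*3 = 3*y)
((-36 - 12)/(-47 - 67))*154 + C(-11, Q(1, -5)) = ((-36 - 12)/(-47 - 67))*154 + 3*(-1) = -48/(-114)*154 - 3 = -48*(-1/114)*154 - 3 = (8/19)*154 - 3 = 1232/19 - 3 = 1175/19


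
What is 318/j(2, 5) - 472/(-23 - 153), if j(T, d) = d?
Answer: 7291/110 ≈ 66.282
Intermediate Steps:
318/j(2, 5) - 472/(-23 - 153) = 318/5 - 472/(-23 - 153) = 318*(⅕) - 472/(-176) = 318/5 - 472*(-1/176) = 318/5 + 59/22 = 7291/110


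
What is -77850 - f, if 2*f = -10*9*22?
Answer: -76860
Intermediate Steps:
f = -990 (f = (-10*9*22)/2 = (-90*22)/2 = (1/2)*(-1980) = -990)
-77850 - f = -77850 - 1*(-990) = -77850 + 990 = -76860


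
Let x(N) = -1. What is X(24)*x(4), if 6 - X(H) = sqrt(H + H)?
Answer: -6 + 4*sqrt(3) ≈ 0.92820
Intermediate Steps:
X(H) = 6 - sqrt(2)*sqrt(H) (X(H) = 6 - sqrt(H + H) = 6 - sqrt(2*H) = 6 - sqrt(2)*sqrt(H))
X(24)*x(4) = (6 - sqrt(2)*sqrt(24))*(-1) = (6 - sqrt(2)*2*sqrt(6))*(-1) = (6 - 4*sqrt(3))*(-1) = -6 + 4*sqrt(3)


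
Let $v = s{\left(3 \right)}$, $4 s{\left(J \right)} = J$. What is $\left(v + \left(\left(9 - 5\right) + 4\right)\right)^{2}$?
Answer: $\frac{1225}{16} \approx 76.563$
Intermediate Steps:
$s{\left(J \right)} = \frac{J}{4}$
$v = \frac{3}{4}$ ($v = \frac{1}{4} \cdot 3 = \frac{3}{4} \approx 0.75$)
$\left(v + \left(\left(9 - 5\right) + 4\right)\right)^{2} = \left(\frac{3}{4} + \left(\left(9 - 5\right) + 4\right)\right)^{2} = \left(\frac{3}{4} + \left(4 + 4\right)\right)^{2} = \left(\frac{3}{4} + 8\right)^{2} = \left(\frac{35}{4}\right)^{2} = \frac{1225}{16}$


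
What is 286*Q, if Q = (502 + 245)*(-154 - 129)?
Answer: -60460686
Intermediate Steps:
Q = -211401 (Q = 747*(-283) = -211401)
286*Q = 286*(-211401) = -60460686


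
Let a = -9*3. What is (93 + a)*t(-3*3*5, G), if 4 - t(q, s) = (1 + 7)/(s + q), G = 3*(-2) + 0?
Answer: 4664/17 ≈ 274.35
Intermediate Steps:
G = -6 (G = -6 + 0 = -6)
t(q, s) = 4 - 8/(q + s) (t(q, s) = 4 - (1 + 7)/(s + q) = 4 - 8/(q + s))
a = -27
(93 + a)*t(-3*3*5, G) = (93 - 27)*(4*(-2 - 3*3*5 - 6)/(-3*3*5 - 6)) = 66*(4*(-2 - 9*5 - 6)/(-9*5 - 6)) = 66*(4*(-2 - 45 - 6)/(-45 - 6)) = 66*(4*(-53)/(-51)) = 66*(4*(-1/51)*(-53)) = 66*(212/51) = 4664/17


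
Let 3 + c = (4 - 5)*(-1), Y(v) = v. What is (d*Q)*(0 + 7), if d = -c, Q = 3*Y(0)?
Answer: 0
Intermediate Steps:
Q = 0 (Q = 3*0 = 0)
c = -2 (c = -3 + (4 - 5)*(-1) = -3 - 1*(-1) = -3 + 1 = -2)
d = 2 (d = -1*(-2) = 2)
(d*Q)*(0 + 7) = (2*0)*(0 + 7) = 0*7 = 0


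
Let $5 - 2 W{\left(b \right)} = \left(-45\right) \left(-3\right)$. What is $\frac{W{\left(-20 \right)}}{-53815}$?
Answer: $\frac{13}{10763} \approx 0.0012078$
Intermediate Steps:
$W{\left(b \right)} = -65$ ($W{\left(b \right)} = \frac{5}{2} - \frac{\left(-45\right) \left(-3\right)}{2} = \frac{5}{2} - \frac{135}{2} = -65$)
$\frac{W{\left(-20 \right)}}{-53815} = - \frac{65}{-53815} = \left(-65\right) \left(- \frac{1}{53815}\right) = \frac{13}{10763}$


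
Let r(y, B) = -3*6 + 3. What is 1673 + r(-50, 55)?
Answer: 1658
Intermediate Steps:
r(y, B) = -15 (r(y, B) = -18 + 3 = -15)
1673 + r(-50, 55) = 1673 - 15 = 1658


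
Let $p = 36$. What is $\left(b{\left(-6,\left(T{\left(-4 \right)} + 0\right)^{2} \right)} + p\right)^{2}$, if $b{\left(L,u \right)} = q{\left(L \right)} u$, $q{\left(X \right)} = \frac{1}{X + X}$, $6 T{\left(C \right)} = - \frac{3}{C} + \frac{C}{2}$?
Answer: $\frac{61904923249}{47775744} \approx 1295.7$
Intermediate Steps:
$T{\left(C \right)} = - \frac{1}{2 C} + \frac{C}{12}$ ($T{\left(C \right)} = \frac{- \frac{3}{C} + \frac{C}{2}}{6} = \frac{\frac{C}{2} - \frac{3}{C}}{6} = - \frac{1}{2 C} + \frac{C}{12}$)
$q{\left(X \right)} = \frac{1}{2 X}$
$b{\left(L,u \right)} = \frac{u}{2 L}$ ($b{\left(L,u \right)} = \frac{1}{2 L} u = \frac{u}{2 L}$)
$\left(b{\left(-6,\left(T{\left(-4 \right)} + 0\right)^{2} \right)} + p\right)^{2} = \left(\frac{\left(\frac{-6 + \left(-4\right)^{2}}{12 \left(-4\right)} + 0\right)^{2}}{2 \left(-6\right)} + 36\right)^{2} = \left(\frac{1}{2} \left(\frac{1}{12} \left(- \frac{1}{4}\right) \left(-6 + 16\right) + 0\right)^{2} \left(- \frac{1}{6}\right) + 36\right)^{2} = \left(\frac{1}{2} \left(\frac{1}{12} \left(- \frac{1}{4}\right) 10 + 0\right)^{2} \left(- \frac{1}{6}\right) + 36\right)^{2} = \left(\frac{1}{2} \left(- \frac{5}{24} + 0\right)^{2} \left(- \frac{1}{6}\right) + 36\right)^{2} = \left(\frac{1}{2} \left(- \frac{5}{24}\right)^{2} \left(- \frac{1}{6}\right) + 36\right)^{2} = \left(\frac{1}{2} \cdot \frac{25}{576} \left(- \frac{1}{6}\right) + 36\right)^{2} = \left(- \frac{25}{6912} + 36\right)^{2} = \left(\frac{248807}{6912}\right)^{2} = \frac{61904923249}{47775744}$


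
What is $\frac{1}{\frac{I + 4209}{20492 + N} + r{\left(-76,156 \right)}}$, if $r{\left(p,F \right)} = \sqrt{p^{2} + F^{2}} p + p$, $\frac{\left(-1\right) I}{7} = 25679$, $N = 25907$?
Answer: $\frac{42940743333}{93606960097330972} - \frac{40904476819 \sqrt{1882}}{23401740024332743} \approx -7.537 \cdot 10^{-5}$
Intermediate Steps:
$I = -179753$ ($I = \left(-7\right) 25679 = -179753$)
$r{\left(p,F \right)} = p + p \sqrt{F^{2} + p^{2}}$ ($r{\left(p,F \right)} = \sqrt{F^{2} + p^{2}} p + p = p \sqrt{F^{2} + p^{2}} + p = p + p \sqrt{F^{2} + p^{2}}$)
$\frac{1}{\frac{I + 4209}{20492 + N} + r{\left(-76,156 \right)}} = \frac{1}{\frac{-179753 + 4209}{20492 + 25907} - 76 \left(1 + \sqrt{156^{2} + \left(-76\right)^{2}}\right)} = \frac{1}{- \frac{175544}{46399} - 76 \left(1 + \sqrt{24336 + 5776}\right)} = \frac{1}{\left(-175544\right) \frac{1}{46399} - 76 \left(1 + \sqrt{30112}\right)} = \frac{1}{- \frac{175544}{46399} - 76 \left(1 + 4 \sqrt{1882}\right)} = \frac{1}{- \frac{175544}{46399} - \left(76 + 304 \sqrt{1882}\right)} = \frac{1}{- \frac{3701868}{46399} - 304 \sqrt{1882}}$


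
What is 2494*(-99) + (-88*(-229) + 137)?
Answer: -226617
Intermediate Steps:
2494*(-99) + (-88*(-229) + 137) = -246906 + (20152 + 137) = -246906 + 20289 = -226617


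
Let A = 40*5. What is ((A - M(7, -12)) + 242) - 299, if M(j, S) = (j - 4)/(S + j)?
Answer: 718/5 ≈ 143.60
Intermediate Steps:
M(j, S) = (-4 + j)/(S + j)
A = 200
((A - M(7, -12)) + 242) - 299 = ((200 - (-4 + 7)/(-12 + 7)) + 242) - 299 = ((200 - 3/(-5)) + 242) - 299 = ((200 - (-1)*3/5) + 242) - 299 = ((200 - 1*(-⅗)) + 242) - 299 = ((200 + ⅗) + 242) - 299 = (1003/5 + 242) - 299 = 2213/5 - 299 = 718/5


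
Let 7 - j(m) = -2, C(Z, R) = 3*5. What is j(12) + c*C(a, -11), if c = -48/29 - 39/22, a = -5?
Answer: -27063/638 ≈ -42.419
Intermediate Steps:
C(Z, R) = 15
j(m) = 9 (j(m) = 7 - 1*(-2) = 7 + 2 = 9)
c = -2187/638 (c = -48*1/29 - 39*1/22 = -48/29 - 39/22 = -2187/638 ≈ -3.4279)
j(12) + c*C(a, -11) = 9 - 2187/638*15 = 9 - 32805/638 = -27063/638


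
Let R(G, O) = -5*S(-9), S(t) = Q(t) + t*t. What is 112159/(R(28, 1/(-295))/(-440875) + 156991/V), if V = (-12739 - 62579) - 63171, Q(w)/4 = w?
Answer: -273920711988885/2767289884 ≈ -98985.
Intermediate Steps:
Q(w) = 4*w
S(t) = t² + 4*t (S(t) = 4*t + t*t = 4*t + t² = t² + 4*t)
V = -138489 (V = -75318 - 63171 = -138489)
R(G, O) = -225 (R(G, O) = -(-45)*(4 - 9) = -(-45)*(-5) = -5*45 = -225)
112159/(R(28, 1/(-295))/(-440875) + 156991/V) = 112159/(-225/(-440875) + 156991/(-138489)) = 112159/(-225*(-1/440875) + 156991*(-1/138489)) = 112159/(9/17635 - 156991/138489) = 112159/(-2767289884/2442253515) = 112159*(-2442253515/2767289884) = -273920711988885/2767289884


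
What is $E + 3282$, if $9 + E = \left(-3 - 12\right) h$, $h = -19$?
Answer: $3558$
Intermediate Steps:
$E = 276$ ($E = -9 + \left(-3 - 12\right) \left(-19\right) = -9 - -285 = -9 + 285 = 276$)
$E + 3282 = 276 + 3282 = 3558$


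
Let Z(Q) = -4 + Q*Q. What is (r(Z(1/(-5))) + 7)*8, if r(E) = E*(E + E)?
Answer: 191816/625 ≈ 306.91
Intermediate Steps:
Z(Q) = -4 + Q²
r(E) = 2*E² (r(E) = E*(2*E) = 2*E²)
(r(Z(1/(-5))) + 7)*8 = (2*(-4 + (1/(-5))²)² + 7)*8 = (2*(-4 + (-⅕)²)² + 7)*8 = (2*(-4 + 1/25)² + 7)*8 = (2*(-99/25)² + 7)*8 = (2*(9801/625) + 7)*8 = (19602/625 + 7)*8 = (23977/625)*8 = 191816/625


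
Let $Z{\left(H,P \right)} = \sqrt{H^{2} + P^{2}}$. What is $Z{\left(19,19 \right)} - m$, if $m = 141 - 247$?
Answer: $106 + 19 \sqrt{2} \approx 132.87$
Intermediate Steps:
$m = -106$
$Z{\left(19,19 \right)} - m = \sqrt{19^{2} + 19^{2}} - -106 = \sqrt{361 + 361} + 106 = \sqrt{722} + 106 = 19 \sqrt{2} + 106 = 106 + 19 \sqrt{2}$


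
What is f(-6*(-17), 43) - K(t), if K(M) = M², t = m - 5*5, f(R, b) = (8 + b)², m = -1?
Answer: 1925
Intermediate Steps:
t = -26 (t = -1 - 5*5 = -1 - 25 = -26)
f(-6*(-17), 43) - K(t) = (8 + 43)² - 1*(-26)² = 51² - 1*676 = 2601 - 676 = 1925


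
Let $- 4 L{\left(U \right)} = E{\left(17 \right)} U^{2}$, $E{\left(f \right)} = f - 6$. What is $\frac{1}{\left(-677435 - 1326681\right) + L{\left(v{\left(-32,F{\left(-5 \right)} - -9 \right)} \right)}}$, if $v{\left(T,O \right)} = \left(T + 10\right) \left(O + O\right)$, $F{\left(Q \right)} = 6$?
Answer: $- \frac{1}{3202016} \approx -3.123 \cdot 10^{-7}$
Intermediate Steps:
$E{\left(f \right)} = -6 + f$
$v{\left(T,O \right)} = 2 O \left(10 + T\right)$ ($v{\left(T,O \right)} = \left(10 + T\right) 2 O = 2 O \left(10 + T\right)$)
$L{\left(U \right)} = - \frac{11 U^{2}}{4}$ ($L{\left(U \right)} = - \frac{\left(-6 + 17\right) U^{2}}{4} = - \frac{11 U^{2}}{4}$)
$\frac{1}{\left(-677435 - 1326681\right) + L{\left(v{\left(-32,F{\left(-5 \right)} - -9 \right)} \right)}} = \frac{1}{\left(-677435 - 1326681\right) - \frac{11 \left(2 \left(6 - -9\right) \left(10 - 32\right)\right)^{2}}{4}} = \frac{1}{\left(-677435 - 1326681\right) - \frac{11 \left(2 \left(6 + 9\right) \left(-22\right)\right)^{2}}{4}} = \frac{1}{-2004116 - \frac{11 \left(2 \cdot 15 \left(-22\right)\right)^{2}}{4}} = \frac{1}{-2004116 - \frac{11 \left(-660\right)^{2}}{4}} = \frac{1}{-2004116 - 1197900} = \frac{1}{-3202016} = - \frac{1}{3202016}$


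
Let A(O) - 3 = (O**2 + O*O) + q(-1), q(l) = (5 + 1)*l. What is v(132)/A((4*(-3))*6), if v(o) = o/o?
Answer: 1/10365 ≈ 9.6478e-5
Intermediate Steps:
v(o) = 1
q(l) = 6*l
A(O) = -3 + 2*O**2 (A(O) = 3 + ((O**2 + O*O) + 6*(-1)) = 3 + ((O**2 + O**2) - 6) = 3 + (2*O**2 - 6) = 3 + (-6 + 2*O**2) = -3 + 2*O**2)
v(132)/A((4*(-3))*6) = 1/(-3 + 2*((4*(-3))*6)**2) = 1/(-3 + 2*(-12*6)**2) = 1/(-3 + 2*(-72)**2) = 1/(-3 + 2*5184) = 1/(-3 + 10368) = 1/10365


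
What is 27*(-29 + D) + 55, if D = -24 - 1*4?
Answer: -1484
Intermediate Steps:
D = -28 (D = -24 - 4 = -28)
27*(-29 + D) + 55 = 27*(-29 - 28) + 55 = 27*(-57) + 55 = -1539 + 55 = -1484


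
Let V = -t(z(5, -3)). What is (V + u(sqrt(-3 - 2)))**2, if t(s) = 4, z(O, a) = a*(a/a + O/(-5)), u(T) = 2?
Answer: 4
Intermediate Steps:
z(O, a) = a*(1 - O/5) (z(O, a) = a*(1 + O*(-1/5)) = a*(1 - O/5))
V = -4 (V = -1*4 = -4)
(V + u(sqrt(-3 - 2)))**2 = (-4 + 2)**2 = (-2)**2 = 4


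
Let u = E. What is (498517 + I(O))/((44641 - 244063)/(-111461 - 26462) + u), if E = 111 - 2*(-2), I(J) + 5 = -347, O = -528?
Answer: 68708411295/16060567 ≈ 4278.1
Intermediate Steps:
I(J) = -352 (I(J) = -5 - 347 = -352)
E = 115 (E = 111 + 4 = 115)
u = 115
(498517 + I(O))/((44641 - 244063)/(-111461 - 26462) + u) = (498517 - 352)/((44641 - 244063)/(-111461 - 26462) + 115) = 498165/(-199422/(-137923) + 115) = 498165/(-199422*(-1/137923) + 115) = 498165/(199422/137923 + 115) = 498165/(16060567/137923) = 498165*(137923/16060567) = 68708411295/16060567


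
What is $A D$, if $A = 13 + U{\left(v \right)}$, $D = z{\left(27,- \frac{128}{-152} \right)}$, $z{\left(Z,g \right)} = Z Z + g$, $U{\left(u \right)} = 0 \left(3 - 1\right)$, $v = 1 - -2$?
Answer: $\frac{180271}{19} \approx 9488.0$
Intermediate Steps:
$v = 3$ ($v = 1 + 2 = 3$)
$U{\left(u \right)} = 0$ ($U{\left(u \right)} = 0 \cdot 2 = 0$)
$z{\left(Z,g \right)} = g + Z^{2}$ ($z{\left(Z,g \right)} = Z^{2} + g = g + Z^{2}$)
$D = \frac{13867}{19}$ ($D = - \frac{128}{-152} + 27^{2} = \left(-128\right) \left(- \frac{1}{152}\right) + 729 = \frac{16}{19} + 729 = \frac{13867}{19} \approx 729.84$)
$A = 13$ ($A = 13 + 0 = 13$)
$A D = 13 \cdot \frac{13867}{19} = \frac{180271}{19}$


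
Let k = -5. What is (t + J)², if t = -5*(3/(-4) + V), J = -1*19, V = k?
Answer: 1521/16 ≈ 95.063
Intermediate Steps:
V = -5
J = -19
t = 115/4 (t = -5*(3/(-4) - 5) = -5*(3*(-¼) - 5) = -5*(-¾ - 5) = -5*(-23/4) = 115/4 ≈ 28.750)
(t + J)² = (115/4 - 19)² = (39/4)² = 1521/16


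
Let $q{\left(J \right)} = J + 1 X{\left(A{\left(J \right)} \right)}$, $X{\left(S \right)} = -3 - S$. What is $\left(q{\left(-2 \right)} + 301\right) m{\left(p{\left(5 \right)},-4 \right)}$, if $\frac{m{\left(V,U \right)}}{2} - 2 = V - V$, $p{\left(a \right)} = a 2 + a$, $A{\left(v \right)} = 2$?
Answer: $1176$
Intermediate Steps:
$p{\left(a \right)} = 3 a$ ($p{\left(a \right)} = 2 a + a = 3 a$)
$m{\left(V,U \right)} = 4$ ($m{\left(V,U \right)} = 4 + 2 \left(V - V\right) = 4 + 2 \cdot 0 = 4 + 0 = 4$)
$q{\left(J \right)} = -5 + J$ ($q{\left(J \right)} = J + 1 \left(-3 - 2\right) = J + 1 \left(-5\right) = J - 5 = -5 + J$)
$\left(q{\left(-2 \right)} + 301\right) m{\left(p{\left(5 \right)},-4 \right)} = \left(\left(-5 - 2\right) + 301\right) 4 = \left(-7 + 301\right) 4 = 294 \cdot 4 = 1176$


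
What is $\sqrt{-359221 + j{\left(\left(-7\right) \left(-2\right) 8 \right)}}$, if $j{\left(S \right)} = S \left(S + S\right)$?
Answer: $i \sqrt{334133} \approx 578.04 i$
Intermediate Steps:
$j{\left(S \right)} = 2 S^{2}$ ($j{\left(S \right)} = S 2 S = 2 S^{2}$)
$\sqrt{-359221 + j{\left(\left(-7\right) \left(-2\right) 8 \right)}} = \sqrt{-359221 + 2 \left(\left(-7\right) \left(-2\right) 8\right)^{2}} = \sqrt{-359221 + 2 \left(14 \cdot 8\right)^{2}} = \sqrt{-359221 + 2 \cdot 112^{2}} = \sqrt{-359221 + 2 \cdot 12544} = \sqrt{-359221 + 25088} = \sqrt{-334133} = i \sqrt{334133}$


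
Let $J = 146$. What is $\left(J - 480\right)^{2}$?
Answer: $111556$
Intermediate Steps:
$\left(J - 480\right)^{2} = \left(146 - 480\right)^{2} = \left(-334\right)^{2} = 111556$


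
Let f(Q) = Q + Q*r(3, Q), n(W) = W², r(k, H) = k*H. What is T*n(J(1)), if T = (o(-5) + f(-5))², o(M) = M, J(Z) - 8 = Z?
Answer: 342225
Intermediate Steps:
J(Z) = 8 + Z
r(k, H) = H*k
f(Q) = Q + 3*Q² (f(Q) = Q + Q*(Q*3) = Q + Q*(3*Q) = Q + 3*Q²)
T = 4225 (T = (-5 - 5*(1 + 3*(-5)))² = (-5 - 5*(1 - 15))² = (-5 - 5*(-14))² = (-5 + 70)² = 65² = 4225)
T*n(J(1)) = 4225*(8 + 1)² = 4225*9² = 4225*81 = 342225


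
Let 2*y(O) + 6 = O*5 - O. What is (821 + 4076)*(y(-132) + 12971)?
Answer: 62211488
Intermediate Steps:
y(O) = -3 + 2*O (y(O) = -3 + (O*5 - O)/2 = -3 + (5*O - O)/2 = -3 + (4*O)/2 = -3 + 2*O)
(821 + 4076)*(y(-132) + 12971) = (821 + 4076)*((-3 + 2*(-132)) + 12971) = 4897*((-3 - 264) + 12971) = 4897*(-267 + 12971) = 4897*12704 = 62211488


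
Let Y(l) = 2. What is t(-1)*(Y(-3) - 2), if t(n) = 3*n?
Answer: 0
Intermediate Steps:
t(-1)*(Y(-3) - 2) = (3*(-1))*(2 - 2) = -3*0 = 0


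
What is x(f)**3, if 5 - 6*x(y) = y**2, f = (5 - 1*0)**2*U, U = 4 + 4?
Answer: -63976002999875/216 ≈ -2.9618e+11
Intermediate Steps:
U = 8
f = 200 (f = (5 - 1*0)**2*8 = (5 + 0)**2*8 = 5**2*8 = 25*8 = 200)
x(y) = 5/6 - y**2/6
x(f)**3 = (5/6 - 1/6*200**2)**3 = (5/6 - 1/6*40000)**3 = (5/6 - 20000/3)**3 = (-39995/6)**3 = -63976002999875/216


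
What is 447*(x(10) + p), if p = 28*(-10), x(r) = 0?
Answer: -125160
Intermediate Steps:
p = -280
447*(x(10) + p) = 447*(0 - 280) = 447*(-280) = -125160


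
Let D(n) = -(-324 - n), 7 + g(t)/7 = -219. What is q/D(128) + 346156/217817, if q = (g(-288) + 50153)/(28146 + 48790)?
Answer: 12048179412739/7574601857824 ≈ 1.5906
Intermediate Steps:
g(t) = -1582 (g(t) = -49 + 7*(-219) = -49 - 1533 = -1582)
q = 48571/76936 (q = (-1582 + 50153)/(28146 + 48790) = 48571/76936 ≈ 0.63132)
D(n) = 324 + n
q/D(128) + 346156/217817 = 48571/(76936*(324 + 128)) + 346156/217817 = (48571/76936)/452 + 346156*(1/217817) = (48571/76936)*(1/452) + 346156/217817 = 48571/34775072 + 346156/217817 = 12048179412739/7574601857824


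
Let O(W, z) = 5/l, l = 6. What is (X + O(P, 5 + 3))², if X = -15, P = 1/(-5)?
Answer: 7225/36 ≈ 200.69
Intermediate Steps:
P = -⅕ ≈ -0.20000
O(W, z) = ⅚ (O(W, z) = 5/6 = 5*(⅙) = ⅚)
(X + O(P, 5 + 3))² = (-15 + ⅚)² = (-85/6)² = 7225/36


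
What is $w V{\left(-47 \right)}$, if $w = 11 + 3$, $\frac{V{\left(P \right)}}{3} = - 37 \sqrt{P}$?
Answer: $- 1554 i \sqrt{47} \approx - 10654.0 i$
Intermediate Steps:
$V{\left(P \right)} = - 111 \sqrt{P}$ ($V{\left(P \right)} = 3 \left(- 37 \sqrt{P}\right) = - 111 \sqrt{P}$)
$w = 14$
$w V{\left(-47 \right)} = 14 \left(- 111 \sqrt{-47}\right) = 14 \left(- 111 i \sqrt{47}\right) = - 1554 i \sqrt{47}$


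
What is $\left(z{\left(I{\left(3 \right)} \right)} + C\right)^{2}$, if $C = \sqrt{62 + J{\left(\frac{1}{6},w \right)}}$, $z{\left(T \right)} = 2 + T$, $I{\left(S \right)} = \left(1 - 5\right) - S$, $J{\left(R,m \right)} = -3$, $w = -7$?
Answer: $\left(5 - \sqrt{59}\right)^{2} \approx 7.1885$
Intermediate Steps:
$I{\left(S \right)} = -4 - S$ ($I{\left(S \right)} = \left(1 - 5\right) - S = -4 - S$)
$C = \sqrt{59}$ ($C = \sqrt{62 - 3} = \sqrt{59} \approx 7.6811$)
$\left(z{\left(I{\left(3 \right)} \right)} + C\right)^{2} = \left(\left(2 - 7\right) + \sqrt{59}\right)^{2} = \left(-5 + \sqrt{59}\right)^{2}$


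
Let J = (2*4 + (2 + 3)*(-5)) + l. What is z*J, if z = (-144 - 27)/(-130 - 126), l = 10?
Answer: -1197/256 ≈ -4.6758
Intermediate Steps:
z = 171/256 (z = -171/(-256) = -171*(-1/256) = 171/256 ≈ 0.66797)
J = -7 (J = (2*4 + (2 + 3)*(-5)) + 10 = (8 + 5*(-5)) + 10 = (8 - 25) + 10 = -17 + 10 = -7)
z*J = (171/256)*(-7) = -1197/256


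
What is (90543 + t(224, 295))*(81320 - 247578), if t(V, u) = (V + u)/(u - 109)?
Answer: -466672822231/31 ≈ -1.5054e+10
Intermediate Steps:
t(V, u) = (V + u)/(-109 + u)
(90543 + t(224, 295))*(81320 - 247578) = (90543 + (224 + 295)/(-109 + 295))*(81320 - 247578) = (90543 + 519/186)*(-166258) = (90543 + (1/186)*519)*(-166258) = (90543 + 173/62)*(-166258) = (5613839/62)*(-166258) = -466672822231/31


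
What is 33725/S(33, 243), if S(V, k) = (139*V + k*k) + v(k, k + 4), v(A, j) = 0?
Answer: 33725/63636 ≈ 0.52997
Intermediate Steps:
S(V, k) = k² + 139*V (S(V, k) = (139*V + k*k) + 0 = (139*V + k²) + 0 = (k² + 139*V) + 0 = k² + 139*V)
33725/S(33, 243) = 33725/(243² + 139*33) = 33725/(59049 + 4587) = 33725/63636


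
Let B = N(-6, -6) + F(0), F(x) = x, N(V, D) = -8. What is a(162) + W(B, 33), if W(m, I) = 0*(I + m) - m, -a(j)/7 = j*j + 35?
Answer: -183945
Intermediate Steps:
a(j) = -245 - 7*j² (a(j) = -7*(j*j + 35) = -7*(j² + 35) = -7*(35 + j²) = -245 - 7*j²)
B = -8 (B = -8 + 0 = -8)
W(m, I) = -m (W(m, I) = 0 - m = -m)
a(162) + W(B, 33) = (-245 - 7*162²) - 1*(-8) = (-245 - 7*26244) + 8 = (-245 - 183708) + 8 = -183953 + 8 = -183945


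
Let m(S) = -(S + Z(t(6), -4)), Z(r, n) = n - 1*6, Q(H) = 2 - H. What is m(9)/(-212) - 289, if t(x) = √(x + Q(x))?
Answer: -61269/212 ≈ -289.00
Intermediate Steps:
t(x) = √2 (t(x) = √(x + (2 - x)) = √2)
Z(r, n) = -6 + n (Z(r, n) = n - 6 = -6 + n)
m(S) = 10 - S (m(S) = -(S + (-6 - 4)) = -(S - 10) = -(-10 + S) = 10 - S)
m(9)/(-212) - 289 = (10 - 1*9)/(-212) - 289 = (10 - 9)*(-1/212) - 289 = 1*(-1/212) - 289 = -1/212 - 289 = -61269/212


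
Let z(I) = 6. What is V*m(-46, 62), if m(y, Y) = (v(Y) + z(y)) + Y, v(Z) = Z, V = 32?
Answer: 4160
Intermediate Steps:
m(y, Y) = 6 + 2*Y (m(y, Y) = (Y + 6) + Y = (6 + Y) + Y = 6 + 2*Y)
V*m(-46, 62) = 32*(6 + 2*62) = 32*(6 + 124) = 32*130 = 4160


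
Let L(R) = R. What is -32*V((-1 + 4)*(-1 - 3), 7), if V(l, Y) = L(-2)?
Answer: 64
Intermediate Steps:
V(l, Y) = -2
-32*V((-1 + 4)*(-1 - 3), 7) = -32*(-2) = 64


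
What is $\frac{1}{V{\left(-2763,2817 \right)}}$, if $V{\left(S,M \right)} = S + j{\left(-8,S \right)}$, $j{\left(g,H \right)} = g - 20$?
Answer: $- \frac{1}{2791} \approx -0.00035829$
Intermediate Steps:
$j{\left(g,H \right)} = -20 + g$
$V{\left(S,M \right)} = -28 + S$ ($V{\left(S,M \right)} = S - 28 = -28 + S$)
$\frac{1}{V{\left(-2763,2817 \right)}} = \frac{1}{-28 - 2763} = \frac{1}{-2791} = - \frac{1}{2791}$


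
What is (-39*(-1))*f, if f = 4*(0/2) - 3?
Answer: -117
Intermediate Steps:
f = -3 (f = 4*(0*(½)) - 3 = 4*0 - 3 = 0 - 3 = -3)
(-39*(-1))*f = -39*(-1)*(-3) = 39*(-3) = -117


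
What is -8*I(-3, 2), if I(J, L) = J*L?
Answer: 48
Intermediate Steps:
-8*I(-3, 2) = -(-24)*2 = -8*(-6) = 48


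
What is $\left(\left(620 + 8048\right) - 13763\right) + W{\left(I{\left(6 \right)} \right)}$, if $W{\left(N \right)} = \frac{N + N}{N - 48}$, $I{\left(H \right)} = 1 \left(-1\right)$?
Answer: $- \frac{249653}{49} \approx -5095.0$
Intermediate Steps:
$I{\left(H \right)} = -1$
$W{\left(N \right)} = \frac{2 N}{-48 + N}$
$\left(\left(620 + 8048\right) - 13763\right) + W{\left(I{\left(6 \right)} \right)} = \left(\left(620 + 8048\right) - 13763\right) + 2 \left(-1\right) \frac{1}{-48 - 1} = \left(8668 - 13763\right) + 2 \left(-1\right) \frac{1}{-49} = -5095 + 2 \left(-1\right) \left(- \frac{1}{49}\right) = -5095 + \frac{2}{49} = - \frac{249653}{49}$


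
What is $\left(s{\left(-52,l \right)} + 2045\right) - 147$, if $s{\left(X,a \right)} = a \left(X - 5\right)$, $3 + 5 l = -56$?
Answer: $\frac{12853}{5} \approx 2570.6$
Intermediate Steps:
$l = - \frac{59}{5}$ ($l = - \frac{3}{5} + \frac{1}{5} \left(-56\right) = - \frac{3}{5} - \frac{56}{5} = - \frac{59}{5} \approx -11.8$)
$s{\left(X,a \right)} = a \left(-5 + X\right)$
$\left(s{\left(-52,l \right)} + 2045\right) - 147 = \left(- \frac{59 \left(-5 - 52\right)}{5} + 2045\right) - 147 = \left(\left(- \frac{59}{5}\right) \left(-57\right) + 2045\right) - 147 = \left(\frac{3363}{5} + 2045\right) - 147 = \frac{13588}{5} - 147 = \frac{12853}{5}$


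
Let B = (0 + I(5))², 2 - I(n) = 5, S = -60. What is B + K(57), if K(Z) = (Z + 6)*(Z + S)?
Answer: -180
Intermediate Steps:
I(n) = -3 (I(n) = 2 - 1*5 = 2 - 5 = -3)
K(Z) = (-60 + Z)*(6 + Z) (K(Z) = (Z + 6)*(Z - 60) = (6 + Z)*(-60 + Z) = (-60 + Z)*(6 + Z))
B = 9 (B = (0 - 3)² = (-3)² = 9)
B + K(57) = 9 + (-360 + 57² - 54*57) = 9 + (-360 + 3249 - 3078) = 9 - 189 = -180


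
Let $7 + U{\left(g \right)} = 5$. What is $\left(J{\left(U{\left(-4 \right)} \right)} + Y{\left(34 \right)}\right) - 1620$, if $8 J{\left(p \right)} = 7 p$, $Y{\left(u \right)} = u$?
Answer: $- \frac{6351}{4} \approx -1587.8$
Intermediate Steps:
$U{\left(g \right)} = -2$ ($U{\left(g \right)} = -7 + 5 = -2$)
$J{\left(p \right)} = \frac{7 p}{8}$
$\left(J{\left(U{\left(-4 \right)} \right)} + Y{\left(34 \right)}\right) - 1620 = \left(\frac{7}{8} \left(-2\right) + 34\right) - 1620 = \left(- \frac{7}{4} + 34\right) - 1620 = \frac{129}{4} - 1620 = - \frac{6351}{4}$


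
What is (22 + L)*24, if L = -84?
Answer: -1488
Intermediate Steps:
(22 + L)*24 = (22 - 84)*24 = -62*24 = -1488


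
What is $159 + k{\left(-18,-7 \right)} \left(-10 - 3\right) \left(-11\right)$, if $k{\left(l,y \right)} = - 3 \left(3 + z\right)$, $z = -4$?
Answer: $588$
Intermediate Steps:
$k{\left(l,y \right)} = 3$ ($k{\left(l,y \right)} = - 3 \left(3 - 4\right) = \left(-3\right) \left(-1\right) = 3$)
$159 + k{\left(-18,-7 \right)} \left(-10 - 3\right) \left(-11\right) = 159 + 3 \left(-10 - 3\right) \left(-11\right) = 159 + 3 \left(\left(-13\right) \left(-11\right)\right) = 159 + 3 \cdot 143 = 159 + 429 = 588$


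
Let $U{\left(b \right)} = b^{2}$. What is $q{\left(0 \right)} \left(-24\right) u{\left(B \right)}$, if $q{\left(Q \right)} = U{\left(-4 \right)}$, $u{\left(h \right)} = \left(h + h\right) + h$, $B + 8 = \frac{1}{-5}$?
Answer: $\frac{47232}{5} \approx 9446.4$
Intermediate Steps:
$B = - \frac{41}{5}$ ($B = -8 + \frac{1}{-5} = -8 - \frac{1}{5} = - \frac{41}{5} \approx -8.2$)
$u{\left(h \right)} = 3 h$ ($u{\left(h \right)} = 2 h + h = 3 h$)
$q{\left(Q \right)} = 16$ ($q{\left(Q \right)} = \left(-4\right)^{2} = 16$)
$q{\left(0 \right)} \left(-24\right) u{\left(B \right)} = 16 \left(-24\right) 3 \left(- \frac{41}{5}\right) = \left(-384\right) \left(- \frac{123}{5}\right) = \frac{47232}{5}$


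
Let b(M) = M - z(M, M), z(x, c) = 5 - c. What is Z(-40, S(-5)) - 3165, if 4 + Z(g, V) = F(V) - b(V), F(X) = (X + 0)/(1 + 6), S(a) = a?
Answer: -22083/7 ≈ -3154.7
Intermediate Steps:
F(X) = X/7
b(M) = -5 + 2*M (b(M) = M - (5 - M) = M + (-5 + M) = -5 + 2*M)
Z(g, V) = 1 - 13*V/7 (Z(g, V) = -4 + (V/7 - (-5 + 2*V)) = -4 + (V/7 + (5 - 2*V)) = -4 + (5 - 13*V/7) = 1 - 13*V/7)
Z(-40, S(-5)) - 3165 = (1 - 13/7*(-5)) - 3165 = (1 + 65/7) - 3165 = 72/7 - 3165 = -22083/7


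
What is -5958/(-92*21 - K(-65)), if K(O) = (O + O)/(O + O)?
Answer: 5958/1933 ≈ 3.0823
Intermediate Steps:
K(O) = 1 (K(O) = (2*O)/((2*O)) = (2*O)*(1/(2*O)) = 1)
-5958/(-92*21 - K(-65)) = -5958/(-92*21 - 1*1) = -5958/(-1932 - 1) = -5958/(-1933) = -5958*(-1/1933) = 5958/1933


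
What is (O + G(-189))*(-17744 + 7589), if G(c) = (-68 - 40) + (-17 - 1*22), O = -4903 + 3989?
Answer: 10774455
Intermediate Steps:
O = -914
G(c) = -147 (G(c) = -108 + (-17 - 22) = -108 - 39 = -147)
(O + G(-189))*(-17744 + 7589) = (-914 - 147)*(-17744 + 7589) = -1061*(-10155) = 10774455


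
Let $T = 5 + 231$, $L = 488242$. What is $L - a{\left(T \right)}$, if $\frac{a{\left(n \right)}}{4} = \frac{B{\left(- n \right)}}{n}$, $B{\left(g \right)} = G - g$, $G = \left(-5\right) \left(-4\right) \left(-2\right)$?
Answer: $\frac{28806082}{59} \approx 4.8824 \cdot 10^{5}$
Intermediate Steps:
$T = 236$
$G = -40$ ($G = 20 \left(-2\right) = -40$)
$B{\left(g \right)} = -40 - g$
$a{\left(n \right)} = \frac{4 \left(-40 + n\right)}{n}$ ($a{\left(n \right)} = 4 \frac{-40 - - n}{n} = 4 \frac{-40 + n}{n} = \frac{4 \left(-40 + n\right)}{n}$)
$L - a{\left(T \right)} = 488242 - \left(4 - \frac{160}{236}\right) = 488242 - \left(4 - \frac{40}{59}\right) = 488242 - \frac{196}{59} = \frac{28806082}{59}$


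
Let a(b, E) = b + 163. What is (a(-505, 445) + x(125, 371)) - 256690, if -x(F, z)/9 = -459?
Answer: -252901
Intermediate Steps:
x(F, z) = 4131 (x(F, z) = -9*(-459) = 4131)
a(b, E) = 163 + b
(a(-505, 445) + x(125, 371)) - 256690 = ((163 - 505) + 4131) - 256690 = (-342 + 4131) - 256690 = 3789 - 256690 = -252901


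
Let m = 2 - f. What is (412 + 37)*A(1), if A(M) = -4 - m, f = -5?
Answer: -4939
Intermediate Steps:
m = 7 (m = 2 - 1*(-5) = 2 + 5 = 7)
A(M) = -11 (A(M) = -4 - 1*7 = -4 - 7 = -11)
(412 + 37)*A(1) = (412 + 37)*(-11) = 449*(-11) = -4939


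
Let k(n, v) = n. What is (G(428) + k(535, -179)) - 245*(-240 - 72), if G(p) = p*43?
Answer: 95379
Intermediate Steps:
G(p) = 43*p
(G(428) + k(535, -179)) - 245*(-240 - 72) = (43*428 + 535) - 245*(-240 - 72) = (18404 + 535) - 245*(-312) = 18939 + 76440 = 95379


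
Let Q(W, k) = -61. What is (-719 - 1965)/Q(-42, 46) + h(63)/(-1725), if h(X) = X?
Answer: 25279/575 ≈ 43.964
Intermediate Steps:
(-719 - 1965)/Q(-42, 46) + h(63)/(-1725) = (-719 - 1965)/(-61) + 63/(-1725) = -2684*(-1/61) + 63*(-1/1725) = 44 - 21/575 = 25279/575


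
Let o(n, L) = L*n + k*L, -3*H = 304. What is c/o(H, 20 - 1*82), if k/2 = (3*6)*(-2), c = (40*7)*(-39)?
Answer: -63/62 ≈ -1.0161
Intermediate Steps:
H = -304/3 (H = -⅓*304 = -304/3 ≈ -101.33)
c = -10920 (c = 280*(-39) = -10920)
k = -72 (k = 2*((3*6)*(-2)) = 2*(18*(-2)) = 2*(-36) = -72)
o(n, L) = -72*L + L*n (o(n, L) = L*n - 72*L = -72*L + L*n)
c/o(H, 20 - 1*82) = -10920*1/((-72 - 304/3)*(20 - 1*82)) = -10920*(-3/(520*(20 - 82))) = -10920/((-62*(-520/3))) = -10920/32240/3 = -10920*3/32240 = -63/62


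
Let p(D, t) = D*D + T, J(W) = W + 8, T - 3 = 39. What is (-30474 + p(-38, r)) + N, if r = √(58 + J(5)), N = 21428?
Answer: -7560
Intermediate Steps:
T = 42 (T = 3 + 39 = 42)
J(W) = 8 + W
r = √71 (r = √(58 + (8 + 5)) = √(58 + 13) = √71 ≈ 8.4261)
p(D, t) = 42 + D² (p(D, t) = D*D + 42 = D² + 42 = 42 + D²)
(-30474 + p(-38, r)) + N = (-30474 + (42 + (-38)²)) + 21428 = (-30474 + (42 + 1444)) + 21428 = (-30474 + 1486) + 21428 = -28988 + 21428 = -7560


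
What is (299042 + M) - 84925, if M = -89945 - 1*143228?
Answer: -19056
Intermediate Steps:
M = -233173 (M = -89945 - 143228 = -233173)
(299042 + M) - 84925 = (299042 - 233173) - 84925 = 65869 - 84925 = -19056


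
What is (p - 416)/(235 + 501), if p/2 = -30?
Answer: -119/184 ≈ -0.64674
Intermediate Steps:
p = -60 (p = 2*(-30) = -60)
(p - 416)/(235 + 501) = (-60 - 416)/(235 + 501) = -476/736 = -476*1/736 = -119/184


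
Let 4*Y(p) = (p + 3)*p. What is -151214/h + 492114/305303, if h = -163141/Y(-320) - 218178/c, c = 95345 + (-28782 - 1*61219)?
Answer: 48904354714921202/15276645573859 ≈ 3201.3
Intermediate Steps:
c = 5344 (c = 95345 + (-28782 - 61219) = 95345 - 90001 = 5344)
Y(p) = p*(3 + p)/4 (Y(p) = ((p + 3)*p)/4 = ((3 + p)*p)/4 = (p*(3 + p))/4 = p*(3 + p)/4)
h = -50037653/1058780 (h = -163141*(-1/(80*(3 - 320))) - 218178/5344 = -163141/((¼)*(-320)*(-317)) - 218178*1/5344 = -163141/25360 - 109089/2672 = -50037653/1058780 ≈ -47.260)
-151214/h + 492114/305303 = -151214/(-50037653/1058780) + 492114/305303 = -151214*(-1058780/50037653) + 492114*(1/305303) = 160102358920/50037653 + 492114/305303 = 48904354714921202/15276645573859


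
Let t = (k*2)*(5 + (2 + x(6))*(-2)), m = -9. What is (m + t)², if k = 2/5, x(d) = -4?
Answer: 81/25 ≈ 3.2400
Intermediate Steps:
k = ⅖ (k = 2*(⅕) = ⅖ ≈ 0.40000)
t = 36/5 (t = ((⅖)*2)*(5 + (2 - 4)*(-2)) = 4*(5 - 2*(-2))/5 = 4*(5 + 4)/5 = (⅘)*9 = 36/5 ≈ 7.2000)
(m + t)² = (-9 + 36/5)² = (-9/5)² = 81/25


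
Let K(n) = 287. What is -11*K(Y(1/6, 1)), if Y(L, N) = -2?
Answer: -3157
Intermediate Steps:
-11*K(Y(1/6, 1)) = -11*287 = -3157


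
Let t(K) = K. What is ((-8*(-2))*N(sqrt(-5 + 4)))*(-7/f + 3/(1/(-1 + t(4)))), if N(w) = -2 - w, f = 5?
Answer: -1216/5 - 608*I/5 ≈ -243.2 - 121.6*I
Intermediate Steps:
((-8*(-2))*N(sqrt(-5 + 4)))*(-7/f + 3/(1/(-1 + t(4)))) = ((-8*(-2))*(-2 - sqrt(-5 + 4)))*(-7/5 + 3/(1/(-1 + 4))) = (16*(-2 - sqrt(-1)))*(-7*1/5 + 3/(1/3)) = (16*(-2 - I))*(-7/5 + 3/(1/3)) = (-32 - 16*I)*(-7/5 + 3*3) = (-32 - 16*I)*(-7/5 + 9) = (-32 - 16*I)*(38/5) = -1216/5 - 608*I/5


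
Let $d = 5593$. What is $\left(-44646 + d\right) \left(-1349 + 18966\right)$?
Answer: $-687996701$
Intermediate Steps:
$\left(-44646 + d\right) \left(-1349 + 18966\right) = \left(-44646 + 5593\right) \left(-1349 + 18966\right) = \left(-39053\right) 17617 = -687996701$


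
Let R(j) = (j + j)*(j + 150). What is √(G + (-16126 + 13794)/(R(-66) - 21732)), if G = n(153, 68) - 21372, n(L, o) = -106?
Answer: I*√1445937669435/8205 ≈ 146.55*I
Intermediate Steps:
R(j) = 2*j*(150 + j) (R(j) = (2*j)*(150 + j) = 2*j*(150 + j))
G = -21478 (G = -106 - 21372 = -21478)
√(G + (-16126 + 13794)/(R(-66) - 21732)) = √(-21478 + (-16126 + 13794)/(2*(-66)*(150 - 66) - 21732)) = √(-21478 - 2332/(2*(-66)*84 - 21732)) = √(-21478 - 2332/(-11088 - 21732)) = √(-21478 - 2332/(-32820)) = √(-21478 - 2332*(-1/32820)) = √(-21478 + 583/8205) = √(-176226407/8205) = I*√1445937669435/8205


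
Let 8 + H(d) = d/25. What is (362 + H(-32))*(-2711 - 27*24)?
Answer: -29619662/25 ≈ -1.1848e+6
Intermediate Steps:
H(d) = -8 + d/25
(362 + H(-32))*(-2711 - 27*24) = (362 + (-8 + (1/25)*(-32)))*(-2711 - 27*24) = (362 + (-8 - 32/25))*(-2711 - 648) = (362 - 232/25)*(-3359) = (8818/25)*(-3359) = -29619662/25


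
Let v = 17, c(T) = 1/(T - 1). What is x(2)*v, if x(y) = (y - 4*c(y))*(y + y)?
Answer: -136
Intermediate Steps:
c(T) = 1/(-1 + T)
x(y) = 2*y*(y - 4/(-1 + y)) (x(y) = (y - 4/(-1 + y))*(y + y) = (y - 4/(-1 + y))*(2*y) = 2*y*(y - 4/(-1 + y)))
x(2)*v = (2*2*(-4 + 2*(-1 + 2))/(-1 + 2))*17 = (2*2*(-4 + 2*1)/1)*17 = (2*2*1*(-4 + 2))*17 = (2*2*1*(-2))*17 = -8*17 = -136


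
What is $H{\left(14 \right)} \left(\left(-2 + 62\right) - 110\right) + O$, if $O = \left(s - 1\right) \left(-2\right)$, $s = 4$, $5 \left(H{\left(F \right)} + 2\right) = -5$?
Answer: $144$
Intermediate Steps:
$H{\left(F \right)} = -3$ ($H{\left(F \right)} = -2 + \frac{1}{5} \left(-5\right) = -2 - 1 = -3$)
$O = -6$ ($O = \left(4 - 1\right) \left(-2\right) = 3 \left(-2\right) = -6$)
$H{\left(14 \right)} \left(\left(-2 + 62\right) - 110\right) + O = - 3 \left(\left(-2 + 62\right) - 110\right) - 6 = - 3 \left(60 - 110\right) - 6 = \left(-3\right) \left(-50\right) - 6 = 150 - 6 = 144$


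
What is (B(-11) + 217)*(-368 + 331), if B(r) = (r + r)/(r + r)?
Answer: -8066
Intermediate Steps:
B(r) = 1 (B(r) = (2*r)/((2*r)) = (2*r)*(1/(2*r)) = 1)
(B(-11) + 217)*(-368 + 331) = (1 + 217)*(-368 + 331) = 218*(-37) = -8066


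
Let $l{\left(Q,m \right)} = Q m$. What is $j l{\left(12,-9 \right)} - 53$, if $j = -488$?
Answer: $52651$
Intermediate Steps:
$j l{\left(12,-9 \right)} - 53 = - 488 \cdot 12 \left(-9\right) - 53 = \left(-488\right) \left(-108\right) - 53 = 52704 - 53 = 52651$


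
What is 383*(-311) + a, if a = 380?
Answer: -118733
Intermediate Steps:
383*(-311) + a = 383*(-311) + 380 = -119113 + 380 = -118733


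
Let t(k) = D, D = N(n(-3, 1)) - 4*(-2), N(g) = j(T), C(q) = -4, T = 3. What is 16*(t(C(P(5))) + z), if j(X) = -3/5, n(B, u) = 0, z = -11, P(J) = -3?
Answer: -288/5 ≈ -57.600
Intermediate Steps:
j(X) = -⅗ (j(X) = -3*⅕ = -⅗)
N(g) = -⅗
D = 37/5 (D = -⅗ - 4*(-2) = -⅗ + 8 = 37/5 ≈ 7.4000)
t(k) = 37/5
16*(t(C(P(5))) + z) = 16*(37/5 - 11) = 16*(-18/5) = -288/5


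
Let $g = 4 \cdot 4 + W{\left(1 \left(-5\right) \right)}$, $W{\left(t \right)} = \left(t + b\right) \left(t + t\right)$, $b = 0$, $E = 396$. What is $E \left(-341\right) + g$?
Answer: $-134970$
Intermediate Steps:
$W{\left(t \right)} = 2 t^{2}$ ($W{\left(t \right)} = \left(t + 0\right) \left(t + t\right) = t 2 t = 2 t^{2}$)
$g = 66$ ($g = 4 \cdot 4 + 2 \left(1 \left(-5\right)\right)^{2} = 16 + 2 \left(-5\right)^{2} = 16 + 2 \cdot 25 = 16 + 50 = 66$)
$E \left(-341\right) + g = 396 \left(-341\right) + 66 = -135036 + 66 = -134970$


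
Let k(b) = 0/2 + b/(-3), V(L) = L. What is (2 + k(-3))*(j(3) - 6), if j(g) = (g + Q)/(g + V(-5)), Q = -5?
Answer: -15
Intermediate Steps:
k(b) = -b/3 (k(b) = 0*(½) + b*(-⅓) = 0 - b/3 = -b/3)
j(g) = 1 (j(g) = (g - 5)/(g - 5) = (-5 + g)/(-5 + g) = 1)
(2 + k(-3))*(j(3) - 6) = (2 - ⅓*(-3))*(1 - 6) = (2 + 1)*(-5) = 3*(-5) = -15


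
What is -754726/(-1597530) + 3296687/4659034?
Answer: 93434579551/79180282830 ≈ 1.1800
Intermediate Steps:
-754726/(-1597530) + 3296687/4659034 = -754726*(-1/1597530) + 3296687*(1/4659034) = 8029/16995 + 3296687/4659034 = 93434579551/79180282830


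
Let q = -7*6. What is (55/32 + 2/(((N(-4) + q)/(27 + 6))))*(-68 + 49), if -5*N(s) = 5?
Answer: -4807/1376 ≈ -3.4935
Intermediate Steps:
q = -42
N(s) = -1 (N(s) = -⅕*5 = -1)
(55/32 + 2/(((N(-4) + q)/(27 + 6))))*(-68 + 49) = (55/32 + 2/(((-1 - 42)/(27 + 6))))*(-68 + 49) = (55*(1/32) + 2/((-43/33)))*(-19) = (55/32 + 2/((-43*1/33)))*(-19) = (55/32 + 2/(-43/33))*(-19) = (55/32 + 2*(-33/43))*(-19) = (55/32 - 66/43)*(-19) = (253/1376)*(-19) = -4807/1376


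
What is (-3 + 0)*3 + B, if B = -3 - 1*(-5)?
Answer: -7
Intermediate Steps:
B = 2 (B = -3 + 5 = 2)
(-3 + 0)*3 + B = (-3 + 0)*3 + 2 = -3*3 + 2 = -9 + 2 = -7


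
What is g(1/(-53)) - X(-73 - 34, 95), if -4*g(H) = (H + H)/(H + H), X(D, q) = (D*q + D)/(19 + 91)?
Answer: 20489/220 ≈ 93.132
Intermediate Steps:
X(D, q) = D/110 + D*q/110 (X(D, q) = (D + D*q)/110 = (D + D*q)*(1/110) = D/110 + D*q/110)
g(H) = -¼ (g(H) = -(H + H)/(4*(H + H)) = -2*H/(4*(2*H)) = -2*H*1/(2*H)/4 = -¼*1 = -¼)
g(1/(-53)) - X(-73 - 34, 95) = -¼ - (-73 - 34)*(1 + 95)/110 = -¼ - (-107)*96/110 = -¼ - 1*(-5136/55) = -¼ + 5136/55 = 20489/220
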